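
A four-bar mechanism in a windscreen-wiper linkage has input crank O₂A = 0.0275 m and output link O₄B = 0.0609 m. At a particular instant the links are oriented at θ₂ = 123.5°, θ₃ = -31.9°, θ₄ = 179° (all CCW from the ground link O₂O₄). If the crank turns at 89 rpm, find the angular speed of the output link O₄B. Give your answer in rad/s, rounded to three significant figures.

ω₂ = 9.32 rad/s (from 89 rpm).
Differentiating the loop-closure r₂e^{iθ₂}+r₃e^{iθ₃}=r₁+r₄e^{iθ₄} gives r₂ω₂e^{iθ₂}+r₃ω₃e^{iθ₃}=r₄ω₄e^{iθ₄}.
Eliminating the other unknown: ω₄ = r₂ω₂ sin(θ₂−θ₃) / [r₄ sin(θ₄−θ₃)].
Numerator sine = +0.41628; denominator sine = -0.51354.
Result = 0.0275·9.32·(+0.41628) / (0.0609·(-0.51354)) = -3.4115 rad/s; magnitude 3.4115 rad/s.

3.41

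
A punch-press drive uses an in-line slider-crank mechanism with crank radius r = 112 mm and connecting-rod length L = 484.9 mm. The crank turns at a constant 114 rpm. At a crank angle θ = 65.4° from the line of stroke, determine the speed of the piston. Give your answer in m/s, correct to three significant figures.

ω = 2π·114/60 = 11.94 rad/s
For an in-line slider-crank, x = r cosθ + √(L² − r² sin²θ), so v = −rω sinθ·[1 + r cosθ/√(L² − r² sin²θ)].
With r = 0.112 m, L = 0.4849 m, θ = 65.4°: √(L² − r² sin²θ) = 0.47409 m.
v = −0.112·11.94·0.90924·[1 + 0.112·0.41628/0.47409] = -1.3353 m/s.
|v| = 1.3353 m/s.

1.34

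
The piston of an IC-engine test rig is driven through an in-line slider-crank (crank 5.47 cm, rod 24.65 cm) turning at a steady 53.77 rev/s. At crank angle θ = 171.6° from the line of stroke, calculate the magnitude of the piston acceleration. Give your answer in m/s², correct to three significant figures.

4850

ω = 2π·53.8 = 337.8 rad/s
x(θ) = r cosθ + √(L² − r² sin²θ); with ω constant, a = ω²·d²x/dθ².
d²x/dθ² = −r cosθ − r²(cos2θ)/√u − r⁴ sin²2θ/(4u^{3/2}),  u = L² − r² sin²θ = 0.0606984 m².
Substituting r = 0.0547 m, L = 0.2465 m, θ = 171.6°: d²x/dθ² = +0.042474 m.
a = ω²·d²x/dθ² = (337.8)²·(+0.042474) = +4848 m/s²;  |a| = 4848 m/s².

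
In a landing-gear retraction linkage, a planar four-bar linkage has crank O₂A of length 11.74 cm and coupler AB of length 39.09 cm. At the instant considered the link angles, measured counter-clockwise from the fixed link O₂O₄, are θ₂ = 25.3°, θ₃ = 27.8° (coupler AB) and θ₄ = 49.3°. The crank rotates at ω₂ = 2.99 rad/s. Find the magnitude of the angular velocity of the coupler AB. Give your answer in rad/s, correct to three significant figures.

0.997

ω₂ = 2.99 rad/s
Differentiating the loop-closure r₂e^{iθ₂}+r₃e^{iθ₃}=r₁+r₄e^{iθ₄} gives r₂ω₂e^{iθ₂}+r₃ω₃e^{iθ₃}=r₄ω₄e^{iθ₄}.
Eliminating the other unknown: ω₃ = r₂ω₂ sin(θ₄−θ₂) / [r₃ sin(θ₃−θ₄)].
Numerator sine = +0.40674; denominator sine = -0.36650.
Result = 0.1174·2.99·(+0.40674) / (0.3909·(-0.36650)) = -0.99658 rad/s; magnitude 0.99658 rad/s.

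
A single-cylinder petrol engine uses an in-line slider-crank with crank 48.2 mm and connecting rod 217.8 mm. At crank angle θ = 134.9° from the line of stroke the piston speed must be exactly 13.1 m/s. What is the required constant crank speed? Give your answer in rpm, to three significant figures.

For an in-line slider-crank, |v_piston| = rω|sinθ|·[1 + r cosθ/√(L² − r² sin²θ)].
With r = 0.0482 m, L = 0.2178 m, θ = 134.9°: the bracketed kinematic factor |dx/dθ| = 0.028742 m.
ω = v/|dx/dθ| = 13.1/0.028742 = 455.78 rad/s.
N = 60ω/(2π) = 4352.4 rpm.

4350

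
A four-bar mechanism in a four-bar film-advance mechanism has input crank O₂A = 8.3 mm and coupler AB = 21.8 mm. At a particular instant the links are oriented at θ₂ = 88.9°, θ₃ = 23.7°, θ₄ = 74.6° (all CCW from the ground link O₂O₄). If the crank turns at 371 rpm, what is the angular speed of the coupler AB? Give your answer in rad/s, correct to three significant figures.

ω₂ = 38.85 rad/s (from 371 rpm).
Differentiating the loop-closure r₂e^{iθ₂}+r₃e^{iθ₃}=r₁+r₄e^{iθ₄} gives r₂ω₂e^{iθ₂}+r₃ω₃e^{iθ₃}=r₄ω₄e^{iθ₄}.
Eliminating the other unknown: ω₃ = r₂ω₂ sin(θ₄−θ₂) / [r₃ sin(θ₃−θ₄)].
Numerator sine = -0.24700; denominator sine = -0.77605.
Result = 0.0083·38.85·(-0.24700) / (0.0218·(-0.77605)) = +4.7079 rad/s; magnitude 4.7079 rad/s.

4.71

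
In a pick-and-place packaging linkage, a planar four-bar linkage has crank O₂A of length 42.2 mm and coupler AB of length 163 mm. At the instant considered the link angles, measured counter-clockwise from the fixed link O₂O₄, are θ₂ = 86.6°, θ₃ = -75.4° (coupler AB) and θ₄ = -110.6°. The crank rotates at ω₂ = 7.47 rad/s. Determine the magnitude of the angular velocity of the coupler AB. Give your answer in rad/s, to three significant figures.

ω₂ = 7.47 rad/s
Differentiating the loop-closure r₂e^{iθ₂}+r₃e^{iθ₃}=r₁+r₄e^{iθ₄} gives r₂ω₂e^{iθ₂}+r₃ω₃e^{iθ₃}=r₄ω₄e^{iθ₄}.
Eliminating the other unknown: ω₃ = r₂ω₂ sin(θ₄−θ₂) / [r₃ sin(θ₃−θ₄)].
Numerator sine = +0.29571; denominator sine = +0.57643.
Result = 0.0422·7.47·(+0.29571) / (0.163·(+0.57643)) = +0.99211 rad/s; magnitude 0.99211 rad/s.

0.992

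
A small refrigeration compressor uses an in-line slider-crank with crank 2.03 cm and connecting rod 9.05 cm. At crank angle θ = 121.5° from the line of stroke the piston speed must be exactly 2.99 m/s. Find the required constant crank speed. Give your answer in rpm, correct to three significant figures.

1870

For an in-line slider-crank, |v_piston| = rω|sinθ|·[1 + r cosθ/√(L² − r² sin²θ)].
With r = 0.0203 m, L = 0.0905 m, θ = 121.5°: the bracketed kinematic factor |dx/dθ| = 0.015242 m.
ω = v/|dx/dθ| = 2.99/0.015242 = 196.17 rad/s.
N = 60ω/(2π) = 1873.3 rpm.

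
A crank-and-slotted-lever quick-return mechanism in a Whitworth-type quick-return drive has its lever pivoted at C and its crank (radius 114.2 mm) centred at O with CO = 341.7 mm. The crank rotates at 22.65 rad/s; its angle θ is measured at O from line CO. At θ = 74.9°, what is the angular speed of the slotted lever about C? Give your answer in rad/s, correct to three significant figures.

3.50

ω = 22.65 rad/s
Crank pin A relative to C: A = (d + r cosθ, r sinθ); lever angle φ = atan2(r sinθ, d + r cosθ).
Differentiating tanφ: φ̇ = rω(d cosθ + r)/(d² + r² + 2dr cosθ).
d² + r² + 2dr cosθ = |CA|² = 0.150131 m²;  d cosθ + r = +0.20321 m.
|ω_lever| = |0.1142·22.65·+0.20321| / 0.150131 = 3.5012 rad/s.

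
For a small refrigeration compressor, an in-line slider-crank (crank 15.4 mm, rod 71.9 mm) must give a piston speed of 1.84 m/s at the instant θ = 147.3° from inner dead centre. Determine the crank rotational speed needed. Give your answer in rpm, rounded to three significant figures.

2580

For an in-line slider-crank, |v_piston| = rω|sinθ|·[1 + r cosθ/√(L² − r² sin²θ)].
With r = 0.0154 m, L = 0.0719 m, θ = 147.3°: the bracketed kinematic factor |dx/dθ| = 0.00681 m.
ω = v/|dx/dθ| = 1.84/0.00681 = 270.19 rad/s.
N = 60ω/(2π) = 2580.1 rpm.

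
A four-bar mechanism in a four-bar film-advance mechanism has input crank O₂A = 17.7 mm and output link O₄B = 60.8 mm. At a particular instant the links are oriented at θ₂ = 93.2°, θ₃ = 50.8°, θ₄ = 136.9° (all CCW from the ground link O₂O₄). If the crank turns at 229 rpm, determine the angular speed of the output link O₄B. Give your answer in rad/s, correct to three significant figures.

ω₂ = 23.98 rad/s (from 229 rpm).
Differentiating the loop-closure r₂e^{iθ₂}+r₃e^{iθ₃}=r₁+r₄e^{iθ₄} gives r₂ω₂e^{iθ₂}+r₃ω₃e^{iθ₃}=r₄ω₄e^{iθ₄}.
Eliminating the other unknown: ω₄ = r₂ω₂ sin(θ₂−θ₃) / [r₄ sin(θ₄−θ₃)].
Numerator sine = +0.67430; denominator sine = +0.99768.
Result = 0.0177·23.98·(+0.67430) / (0.0608·(+0.99768)) = +4.7184 rad/s; magnitude 4.7184 rad/s.

4.72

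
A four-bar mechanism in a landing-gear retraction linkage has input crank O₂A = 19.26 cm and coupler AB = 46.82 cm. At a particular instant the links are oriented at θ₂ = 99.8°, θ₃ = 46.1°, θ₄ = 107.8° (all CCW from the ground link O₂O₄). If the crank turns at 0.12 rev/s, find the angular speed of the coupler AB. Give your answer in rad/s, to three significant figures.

ω₂ = 0.754 rad/s (from 0.12 rev/s).
Differentiating the loop-closure r₂e^{iθ₂}+r₃e^{iθ₃}=r₁+r₄e^{iθ₄} gives r₂ω₂e^{iθ₂}+r₃ω₃e^{iθ₃}=r₄ω₄e^{iθ₄}.
Eliminating the other unknown: ω₃ = r₂ω₂ sin(θ₄−θ₂) / [r₃ sin(θ₃−θ₄)].
Numerator sine = +0.13917; denominator sine = -0.88048.
Result = 0.1926·0.754·(+0.13917) / (0.4682·(-0.88048)) = -0.049026 rad/s; magnitude 0.049026 rad/s.

0.0490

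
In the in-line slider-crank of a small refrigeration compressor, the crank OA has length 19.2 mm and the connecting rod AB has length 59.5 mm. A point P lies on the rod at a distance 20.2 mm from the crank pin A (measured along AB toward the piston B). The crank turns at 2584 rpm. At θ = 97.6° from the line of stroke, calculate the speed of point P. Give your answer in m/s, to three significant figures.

ω = 270.6 rad/s.  Crank-pin speed |V_A| = rω = 5.1954 m/s, perpendicular to OA.
Rod angle: sinφ = −(r/L) sinθ ⇒ φ = -18.654°; ω_rod = −rω cosθ/√(L²−r²sin²θ) = +12.189 rad/s.
V_P = V_A + ω_rod × AP, with AP = 0.0202 m along the rod.
Components: V_Px = −rω sinθ − a·ω_rod·sinφ = -5.071 m/s;  V_Py = rω cosθ + a·ω_rod·cosφ = -0.45385 m/s.
|V_P| = √(V_Px² + V_Py²) = 5.0913 m/s.

5.09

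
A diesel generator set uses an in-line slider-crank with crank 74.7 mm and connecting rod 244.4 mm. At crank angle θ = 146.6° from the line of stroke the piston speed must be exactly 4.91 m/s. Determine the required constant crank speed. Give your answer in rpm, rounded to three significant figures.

For an in-line slider-crank, |v_piston| = rω|sinθ|·[1 + r cosθ/√(L² − r² sin²θ)].
With r = 0.0747 m, L = 0.2444 m, θ = 146.6°: the bracketed kinematic factor |dx/dθ| = 0.030476 m.
ω = v/|dx/dθ| = 4.91/0.030476 = 161.11 rad/s.
N = 60ω/(2π) = 1538.5 rpm.

1540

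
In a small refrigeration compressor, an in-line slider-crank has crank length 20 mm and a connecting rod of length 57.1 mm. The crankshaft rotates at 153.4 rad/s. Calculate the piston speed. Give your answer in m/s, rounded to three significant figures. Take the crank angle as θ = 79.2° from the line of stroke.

3.22

ω = 153.4 rad/s
For an in-line slider-crank, x = r cosθ + √(L² − r² sin²θ), so v = −rω sinθ·[1 + r cosθ/√(L² − r² sin²θ)].
With r = 0.02 m, L = 0.0571 m, θ = 79.2°: √(L² − r² sin²θ) = 0.053614 m.
v = −0.02·153.4·0.98229·[1 + 0.02·0.18738/0.053614] = -3.2243 m/s.
|v| = 3.2243 m/s.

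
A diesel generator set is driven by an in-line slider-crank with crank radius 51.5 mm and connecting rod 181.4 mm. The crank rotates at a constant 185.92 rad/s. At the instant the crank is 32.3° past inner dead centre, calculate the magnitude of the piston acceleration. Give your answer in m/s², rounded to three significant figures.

1730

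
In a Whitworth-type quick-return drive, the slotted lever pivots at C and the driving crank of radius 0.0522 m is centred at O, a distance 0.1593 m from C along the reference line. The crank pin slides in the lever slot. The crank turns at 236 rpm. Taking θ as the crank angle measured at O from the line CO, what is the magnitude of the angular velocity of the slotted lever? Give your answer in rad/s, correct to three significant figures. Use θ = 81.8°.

ω = 24.71 rad/s (from 236 rpm).
Crank pin A relative to C: A = (d + r cosθ, r sinθ); lever angle φ = atan2(r sinθ, d + r cosθ).
Differentiating tanφ: φ̇ = rω(d cosθ + r)/(d² + r² + 2dr cosθ).
d² + r² + 2dr cosθ = |CA|² = 0.0304734 m²;  d cosθ + r = +0.074921 m.
|ω_lever| = |0.0522·24.71·+0.074921| / 0.0304734 = 3.1717 rad/s.

3.17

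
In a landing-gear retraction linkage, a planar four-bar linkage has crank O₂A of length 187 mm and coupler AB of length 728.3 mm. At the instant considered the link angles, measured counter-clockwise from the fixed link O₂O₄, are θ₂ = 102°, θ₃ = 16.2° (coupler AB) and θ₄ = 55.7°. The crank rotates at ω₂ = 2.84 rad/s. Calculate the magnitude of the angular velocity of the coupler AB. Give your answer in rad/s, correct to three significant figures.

0.829

ω₂ = 2.84 rad/s
Differentiating the loop-closure r₂e^{iθ₂}+r₃e^{iθ₃}=r₁+r₄e^{iθ₄} gives r₂ω₂e^{iθ₂}+r₃ω₃e^{iθ₃}=r₄ω₄e^{iθ₄}.
Eliminating the other unknown: ω₃ = r₂ω₂ sin(θ₄−θ₂) / [r₃ sin(θ₃−θ₄)].
Numerator sine = -0.72297; denominator sine = -0.63608.
Result = 0.187·2.84·(-0.72297) / (0.7283·(-0.63608)) = +0.82882 rad/s; magnitude 0.82882 rad/s.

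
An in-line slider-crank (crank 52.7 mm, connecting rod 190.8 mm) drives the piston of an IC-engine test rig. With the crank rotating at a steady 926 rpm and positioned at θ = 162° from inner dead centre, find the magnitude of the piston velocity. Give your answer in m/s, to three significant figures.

ω = 2π·926/60 = 96.97 rad/s
For an in-line slider-crank, x = r cosθ + √(L² − r² sin²θ), so v = −rω sinθ·[1 + r cosθ/√(L² − r² sin²θ)].
With r = 0.0527 m, L = 0.1908 m, θ = 162°: √(L² − r² sin²θ) = 0.1901 m.
v = −0.0527·96.97·0.30902·[1 + 0.0527·-0.95106/0.1901] = -1.1628 m/s.
|v| = 1.1628 m/s.

1.16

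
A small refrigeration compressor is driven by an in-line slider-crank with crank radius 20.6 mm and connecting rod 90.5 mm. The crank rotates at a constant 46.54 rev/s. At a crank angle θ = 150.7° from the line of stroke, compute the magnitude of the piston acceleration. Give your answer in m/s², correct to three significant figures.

1320

ω = 2π·46.5 = 292.4 rad/s
x(θ) = r cosθ + √(L² − r² sin²θ); with ω constant, a = ω²·d²x/dθ².
d²x/dθ² = −r cosθ − r²(cos2θ)/√u − r⁴ sin²2θ/(4u^{3/2}),  u = L² − r² sin²θ = 0.00808862 m².
Substituting r = 0.0206 m, L = 0.0905 m, θ = 150.7°: d²x/dθ² = +0.015461 m.
a = ω²·d²x/dθ² = (292.4)²·(+0.015461) = +1322.1 m/s²;  |a| = 1322.1 m/s².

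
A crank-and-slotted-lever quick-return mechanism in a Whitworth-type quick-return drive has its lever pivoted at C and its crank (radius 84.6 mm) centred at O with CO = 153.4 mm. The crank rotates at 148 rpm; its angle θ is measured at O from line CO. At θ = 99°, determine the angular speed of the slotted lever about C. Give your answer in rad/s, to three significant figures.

ω = 15.5 rad/s (from 148 rpm).
Crank pin A relative to C: A = (d + r cosθ, r sinθ); lever angle φ = atan2(r sinθ, d + r cosθ).
Differentiating tanφ: φ̇ = rω(d cosθ + r)/(d² + r² + 2dr cosθ).
d² + r² + 2dr cosθ = |CA|² = 0.0266284 m²;  d cosθ + r = +0.060603 m.
|ω_lever| = |0.0846·15.5·+0.060603| / 0.0266284 = 2.9841 rad/s.

2.98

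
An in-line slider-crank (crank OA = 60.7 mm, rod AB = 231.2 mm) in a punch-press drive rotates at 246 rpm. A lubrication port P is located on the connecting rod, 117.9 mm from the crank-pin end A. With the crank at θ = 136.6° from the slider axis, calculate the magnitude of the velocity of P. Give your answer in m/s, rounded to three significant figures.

1.12

ω = 25.76 rad/s.  Crank-pin speed |V_A| = rω = 1.5637 m/s, perpendicular to OA.
Rod angle: sinφ = −(r/L) sinθ ⇒ φ = -10.392°; ω_rod = −rω cosθ/√(L²−r²sin²θ) = +4.9961 rad/s.
V_P = V_A + ω_rod × AP, with AP = 0.1179 m along the rod.
Components: V_Px = −rω sinθ − a·ω_rod·sinφ = -0.96814 m/s;  V_Py = rω cosθ + a·ω_rod·cosφ = -0.55677 m/s.
|V_P| = √(V_Px² + V_Py²) = 1.1168 m/s.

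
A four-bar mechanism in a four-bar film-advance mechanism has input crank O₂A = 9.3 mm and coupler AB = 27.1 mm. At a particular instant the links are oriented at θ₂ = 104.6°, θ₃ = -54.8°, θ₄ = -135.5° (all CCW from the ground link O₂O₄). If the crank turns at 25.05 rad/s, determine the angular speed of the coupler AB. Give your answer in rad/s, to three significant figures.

7.55

ω₂ = 25.05 rad/s
Differentiating the loop-closure r₂e^{iθ₂}+r₃e^{iθ₃}=r₁+r₄e^{iθ₄} gives r₂ω₂e^{iθ₂}+r₃ω₃e^{iθ₃}=r₄ω₄e^{iθ₄}.
Eliminating the other unknown: ω₃ = r₂ω₂ sin(θ₄−θ₂) / [r₃ sin(θ₃−θ₄)].
Numerator sine = +0.86690; denominator sine = +0.98686.
Result = 0.0093·25.05·(+0.86690) / (0.0271·(+0.98686)) = +7.5515 rad/s; magnitude 7.5515 rad/s.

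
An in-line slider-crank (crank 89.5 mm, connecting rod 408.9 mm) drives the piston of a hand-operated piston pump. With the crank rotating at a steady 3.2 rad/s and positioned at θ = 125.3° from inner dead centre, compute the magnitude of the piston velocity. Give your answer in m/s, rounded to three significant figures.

0.204

ω = 3.2 rad/s
For an in-line slider-crank, x = r cosθ + √(L² − r² sin²θ), so v = −rω sinθ·[1 + r cosθ/√(L² − r² sin²θ)].
With r = 0.0895 m, L = 0.4089 m, θ = 125.3°: √(L² − r² sin²θ) = 0.40232 m.
v = −0.0895·3.2·0.81614·[1 + 0.0895·-0.57786/0.40232] = -0.20369 m/s.
|v| = 0.20369 m/s.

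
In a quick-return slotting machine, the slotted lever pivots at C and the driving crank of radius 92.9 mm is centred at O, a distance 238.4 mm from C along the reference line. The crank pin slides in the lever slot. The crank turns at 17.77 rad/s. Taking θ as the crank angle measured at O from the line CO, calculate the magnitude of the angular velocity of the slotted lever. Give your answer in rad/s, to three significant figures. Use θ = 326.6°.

4.70

ω = 17.77 rad/s
Crank pin A relative to C: A = (d + r cosθ, r sinθ); lever angle φ = atan2(r sinθ, d + r cosθ).
Differentiating tanφ: φ̇ = rω(d cosθ + r)/(d² + r² + 2dr cosθ).
d² + r² + 2dr cosθ = |CA|² = 0.102444 m²;  d cosθ + r = +0.29193 m.
|ω_lever| = |0.0929·17.77·+0.29193| / 0.102444 = 4.7043 rad/s.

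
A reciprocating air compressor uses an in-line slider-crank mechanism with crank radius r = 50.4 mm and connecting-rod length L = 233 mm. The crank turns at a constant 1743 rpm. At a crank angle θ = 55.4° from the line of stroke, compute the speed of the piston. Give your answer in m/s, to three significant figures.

ω = 2π·1743/60 = 182.5 rad/s
For an in-line slider-crank, x = r cosθ + √(L² − r² sin²θ), so v = −rω sinθ·[1 + r cosθ/√(L² − r² sin²θ)].
With r = 0.0504 m, L = 0.233 m, θ = 55.4°: √(L² − r² sin²θ) = 0.22928 m.
v = −0.0504·182.5·0.82314·[1 + 0.0504·0.56784/0.22928] = -8.5175 m/s.
|v| = 8.5175 m/s.

8.52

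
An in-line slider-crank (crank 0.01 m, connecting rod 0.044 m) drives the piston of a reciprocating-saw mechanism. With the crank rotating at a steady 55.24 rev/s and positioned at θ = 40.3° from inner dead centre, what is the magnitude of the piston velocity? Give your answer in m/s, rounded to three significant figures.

2.64

ω = 2π·55.2 = 347.1 rad/s
For an in-line slider-crank, x = r cosθ + √(L² − r² sin²θ), so v = −rω sinθ·[1 + r cosθ/√(L² − r² sin²θ)].
With r = 0.01 m, L = 0.044 m, θ = 40.3°: √(L² − r² sin²θ) = 0.043522 m.
v = −0.01·347.1·0.64679·[1 + 0.01·0.76267/0.043522] = -2.6383 m/s.
|v| = 2.6383 m/s.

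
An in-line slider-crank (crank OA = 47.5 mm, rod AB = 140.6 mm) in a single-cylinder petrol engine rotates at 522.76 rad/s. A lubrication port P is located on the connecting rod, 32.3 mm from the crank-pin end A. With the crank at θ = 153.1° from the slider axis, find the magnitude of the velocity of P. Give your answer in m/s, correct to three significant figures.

ω = 522.8 rad/s.  Crank-pin speed |V_A| = rω = 24.831 m/s, perpendicular to OA.
Rod angle: sinφ = −(r/L) sinθ ⇒ φ = -8.792°; ω_rod = −rω cosθ/√(L²−r²sin²θ) = +159.37 rad/s.
V_P = V_A + ω_rod × AP, with AP = 0.0323 m along the rod.
Components: V_Px = −rω sinθ − a·ω_rod·sinφ = -10.448 m/s;  V_Py = rω cosθ + a·ω_rod·cosφ = -17.057 m/s.
|V_P| = √(V_Px² + V_Py²) = 20.002 m/s.

20.0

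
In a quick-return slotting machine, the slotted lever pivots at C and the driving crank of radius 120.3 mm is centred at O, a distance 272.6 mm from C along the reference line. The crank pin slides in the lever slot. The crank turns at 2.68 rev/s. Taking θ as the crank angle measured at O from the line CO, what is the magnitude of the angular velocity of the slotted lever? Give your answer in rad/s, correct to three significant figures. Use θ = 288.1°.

3.80

ω = 16.84 rad/s (from 2.68 rev/s).
Crank pin A relative to C: A = (d + r cosθ, r sinθ); lever angle φ = atan2(r sinθ, d + r cosθ).
Differentiating tanφ: φ̇ = rω(d cosθ + r)/(d² + r² + 2dr cosθ).
d² + r² + 2dr cosθ = |CA|² = 0.109159 m²;  d cosθ + r = +0.20499 m.
|ω_lever| = |0.1203·16.84·+0.20499| / 0.109159 = 3.8041 rad/s.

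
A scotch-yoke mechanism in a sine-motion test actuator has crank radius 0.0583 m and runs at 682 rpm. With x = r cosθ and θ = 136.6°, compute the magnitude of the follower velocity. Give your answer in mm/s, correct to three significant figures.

2860

ω = 71.42 rad/s (from 682 rpm).
x = r cosθ ⇒ ẋ = −rω sinθ.
|v| = rω|sinθ| = 0.0583·71.42·|sin 136.6°| = 2.8608 m/s = 2860.8 mm/s.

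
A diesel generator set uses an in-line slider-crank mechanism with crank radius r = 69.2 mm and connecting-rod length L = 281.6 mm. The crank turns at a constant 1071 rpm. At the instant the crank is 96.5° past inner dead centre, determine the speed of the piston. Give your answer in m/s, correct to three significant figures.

7.49

ω = 2π·1071/60 = 112.2 rad/s
For an in-line slider-crank, x = r cosθ + √(L² − r² sin²θ), so v = −rω sinθ·[1 + r cosθ/√(L² − r² sin²θ)].
With r = 0.0692 m, L = 0.2816 m, θ = 96.5°: √(L² − r² sin²θ) = 0.27308 m.
v = −0.0692·112.2·0.99357·[1 + 0.0692·-0.11320/0.27308] = -7.49 m/s.
|v| = 7.49 m/s.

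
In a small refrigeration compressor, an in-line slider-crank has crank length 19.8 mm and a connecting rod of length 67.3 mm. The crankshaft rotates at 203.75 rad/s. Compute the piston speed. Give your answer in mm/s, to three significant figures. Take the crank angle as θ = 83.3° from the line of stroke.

4150

ω = 203.8 rad/s
For an in-line slider-crank, x = r cosθ + √(L² − r² sin²θ), so v = −rω sinθ·[1 + r cosθ/√(L² − r² sin²θ)].
With r = 0.0198 m, L = 0.0673 m, θ = 83.3°: √(L² − r² sin²θ) = 0.064363 m.
v = −0.0198·203.8·0.99317·[1 + 0.0198·0.11667/0.064363] = -4.1505 m/s.
|v| = 4.1505 m/s = 4150.5 mm/s.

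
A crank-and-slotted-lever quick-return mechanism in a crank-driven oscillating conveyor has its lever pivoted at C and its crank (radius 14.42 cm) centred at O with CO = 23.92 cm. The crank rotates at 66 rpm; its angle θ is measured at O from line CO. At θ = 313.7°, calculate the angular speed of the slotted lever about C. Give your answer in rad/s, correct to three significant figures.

2.45

ω = 6.912 rad/s (from 66 rpm).
Crank pin A relative to C: A = (d + r cosθ, r sinθ); lever angle φ = atan2(r sinθ, d + r cosθ).
Differentiating tanφ: φ̇ = rω(d cosθ + r)/(d² + r² + 2dr cosθ).
d² + r² + 2dr cosθ = |CA|² = 0.125671 m²;  d cosθ + r = +0.30946 m.
|ω_lever| = |0.1442·6.912·+0.30946| / 0.125671 = 2.4542 rad/s.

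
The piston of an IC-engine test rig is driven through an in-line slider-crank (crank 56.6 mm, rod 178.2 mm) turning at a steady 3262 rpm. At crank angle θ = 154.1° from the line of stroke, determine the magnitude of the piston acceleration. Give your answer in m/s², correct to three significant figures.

4600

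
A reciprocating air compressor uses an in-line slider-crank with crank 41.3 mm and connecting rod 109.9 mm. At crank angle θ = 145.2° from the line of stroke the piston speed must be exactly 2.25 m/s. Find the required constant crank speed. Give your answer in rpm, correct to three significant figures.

1330

For an in-line slider-crank, |v_piston| = rω|sinθ|·[1 + r cosθ/√(L² − r² sin²θ)].
With r = 0.0413 m, L = 0.1099 m, θ = 145.2°: the bracketed kinematic factor |dx/dθ| = 0.016124 m.
ω = v/|dx/dθ| = 2.25/0.016124 = 139.55 rad/s.
N = 60ω/(2π) = 1332.6 rpm.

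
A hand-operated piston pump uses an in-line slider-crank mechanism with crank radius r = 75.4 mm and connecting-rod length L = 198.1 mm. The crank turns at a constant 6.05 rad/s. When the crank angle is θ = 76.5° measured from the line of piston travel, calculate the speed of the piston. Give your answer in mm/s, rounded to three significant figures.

ω = 6.05 rad/s
For an in-line slider-crank, x = r cosθ + √(L² − r² sin²θ), so v = −rω sinθ·[1 + r cosθ/√(L² − r² sin²θ)].
With r = 0.0754 m, L = 0.1981 m, θ = 76.5°: √(L² − r² sin²θ) = 0.18403 m.
v = −0.0754·6.05·0.97237·[1 + 0.0754·0.23345/0.18403] = -0.48599 m/s.
|v| = 0.48599 m/s = 485.99 mm/s.

486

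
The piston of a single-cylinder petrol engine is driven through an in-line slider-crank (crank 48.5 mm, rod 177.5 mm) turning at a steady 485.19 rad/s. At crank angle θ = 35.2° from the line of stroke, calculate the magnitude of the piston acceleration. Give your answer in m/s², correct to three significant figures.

10400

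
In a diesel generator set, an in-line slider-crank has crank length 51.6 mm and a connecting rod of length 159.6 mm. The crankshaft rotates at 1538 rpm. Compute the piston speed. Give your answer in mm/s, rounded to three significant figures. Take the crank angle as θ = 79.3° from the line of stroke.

8680

ω = 2π·1538/60 = 161.1 rad/s
For an in-line slider-crank, x = r cosθ + √(L² − r² sin²θ), so v = −rω sinθ·[1 + r cosθ/√(L² − r² sin²θ)].
With r = 0.0516 m, L = 0.1596 m, θ = 79.3°: √(L² − r² sin²θ) = 0.15133 m.
v = −0.0516·161.1·0.98261·[1 + 0.0516·0.18567/0.15133] = -8.6831 m/s.
|v| = 8.6831 m/s = 8683.1 mm/s.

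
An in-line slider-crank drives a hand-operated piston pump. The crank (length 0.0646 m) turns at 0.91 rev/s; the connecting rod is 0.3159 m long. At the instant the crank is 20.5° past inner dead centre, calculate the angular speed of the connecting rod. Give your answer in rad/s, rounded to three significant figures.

1.10

ω = 5.718 rad/s (converted from 0.91 rev/s).
The rod makes angle φ with the slider axis where L sinφ = r sinθ; differentiating, L cosφ·φ̇ = r ω cosθ.
L cosφ = √(L² − r² sin²θ) = 0.31509 m.
|ω_rod| = r ω |cosθ| / √(L² − r² sin²θ) = 0.0646·5.718·0.93667/0.31509 = 1.098 rad/s.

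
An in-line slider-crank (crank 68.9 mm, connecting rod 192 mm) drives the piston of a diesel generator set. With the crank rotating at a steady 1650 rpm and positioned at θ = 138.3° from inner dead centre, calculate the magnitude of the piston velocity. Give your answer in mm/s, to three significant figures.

5730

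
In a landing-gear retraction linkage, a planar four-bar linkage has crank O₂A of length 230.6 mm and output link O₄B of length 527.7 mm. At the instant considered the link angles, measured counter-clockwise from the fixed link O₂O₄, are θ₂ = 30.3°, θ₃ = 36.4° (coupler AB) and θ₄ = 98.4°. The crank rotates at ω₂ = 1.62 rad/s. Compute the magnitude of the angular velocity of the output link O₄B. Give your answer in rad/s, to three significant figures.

0.0852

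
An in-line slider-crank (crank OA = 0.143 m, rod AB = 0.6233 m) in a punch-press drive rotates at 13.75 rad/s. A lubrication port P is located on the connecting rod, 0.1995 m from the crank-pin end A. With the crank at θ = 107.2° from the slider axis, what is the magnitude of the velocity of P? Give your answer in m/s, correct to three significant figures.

1.88

ω = 13.75 rad/s.  Crank-pin speed |V_A| = rω = 1.9662 m/s, perpendicular to OA.
Rod angle: sinφ = −(r/L) sinθ ⇒ φ = -12.660°; ω_rod = −rω cosθ/√(L²−r²sin²θ) = +0.95608 rad/s.
V_P = V_A + ω_rod × AP, with AP = 0.1995 m along the rod.
Components: V_Px = −rω sinθ − a·ω_rod·sinφ = -1.8365 m/s;  V_Py = rω cosθ + a·ω_rod·cosφ = -0.39534 m/s.
|V_P| = √(V_Px² + V_Py²) = 1.8786 m/s.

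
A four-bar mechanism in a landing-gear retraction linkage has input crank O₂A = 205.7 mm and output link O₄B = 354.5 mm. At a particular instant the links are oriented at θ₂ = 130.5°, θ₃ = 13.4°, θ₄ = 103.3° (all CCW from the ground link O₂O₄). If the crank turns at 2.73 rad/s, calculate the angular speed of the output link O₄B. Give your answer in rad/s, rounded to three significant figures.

ω₂ = 2.73 rad/s
Differentiating the loop-closure r₂e^{iθ₂}+r₃e^{iθ₃}=r₁+r₄e^{iθ₄} gives r₂ω₂e^{iθ₂}+r₃ω₃e^{iθ₃}=r₄ω₄e^{iθ₄}.
Eliminating the other unknown: ω₄ = r₂ω₂ sin(θ₂−θ₃) / [r₄ sin(θ₄−θ₃)].
Numerator sine = +0.89021; denominator sine = +1.00000.
Result = 0.2057·2.73·(+0.89021) / (0.3545·(+1.00000)) = +1.4102 rad/s; magnitude 1.4102 rad/s.

1.41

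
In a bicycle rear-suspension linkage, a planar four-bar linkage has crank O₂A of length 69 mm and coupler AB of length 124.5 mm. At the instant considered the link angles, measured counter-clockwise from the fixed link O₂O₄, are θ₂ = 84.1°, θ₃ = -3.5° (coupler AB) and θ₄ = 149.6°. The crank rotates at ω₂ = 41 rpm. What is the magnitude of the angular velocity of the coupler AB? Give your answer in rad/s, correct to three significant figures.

4.79

ω₂ = 4.294 rad/s (from 41 rpm).
Differentiating the loop-closure r₂e^{iθ₂}+r₃e^{iθ₃}=r₁+r₄e^{iθ₄} gives r₂ω₂e^{iθ₂}+r₃ω₃e^{iθ₃}=r₄ω₄e^{iθ₄}.
Eliminating the other unknown: ω₃ = r₂ω₂ sin(θ₄−θ₂) / [r₃ sin(θ₃−θ₄)].
Numerator sine = +0.90996; denominator sine = -0.45243.
Result = 0.069·4.294·(+0.90996) / (0.1245·(-0.45243)) = -4.7859 rad/s; magnitude 4.7859 rad/s.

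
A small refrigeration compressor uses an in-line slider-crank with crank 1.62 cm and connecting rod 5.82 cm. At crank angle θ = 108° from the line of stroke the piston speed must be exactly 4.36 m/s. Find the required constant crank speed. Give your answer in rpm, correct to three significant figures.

2970

For an in-line slider-crank, |v_piston| = rω|sinθ|·[1 + r cosθ/√(L² − r² sin²θ)].
With r = 0.0162 m, L = 0.0582 m, θ = 108°: the bracketed kinematic factor |dx/dθ| = 0.014033 m.
ω = v/|dx/dθ| = 4.36/0.014033 = 310.7 rad/s.
N = 60ω/(2π) = 2967 rpm.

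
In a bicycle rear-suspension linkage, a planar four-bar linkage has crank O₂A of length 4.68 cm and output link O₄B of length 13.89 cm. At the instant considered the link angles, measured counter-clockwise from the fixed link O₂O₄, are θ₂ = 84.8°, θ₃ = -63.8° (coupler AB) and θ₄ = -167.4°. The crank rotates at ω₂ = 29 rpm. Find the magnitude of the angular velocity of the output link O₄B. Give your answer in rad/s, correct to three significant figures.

0.548

ω₂ = 3.037 rad/s (from 29 rpm).
Differentiating the loop-closure r₂e^{iθ₂}+r₃e^{iθ₃}=r₁+r₄e^{iθ₄} gives r₂ω₂e^{iθ₂}+r₃ω₃e^{iθ₃}=r₄ω₄e^{iθ₄}.
Eliminating the other unknown: ω₄ = r₂ω₂ sin(θ₂−θ₃) / [r₄ sin(θ₄−θ₃)].
Numerator sine = +0.52101; denominator sine = -0.97196.
Result = 0.0468·3.037·(+0.52101) / (0.1389·(-0.97196)) = -0.54849 rad/s; magnitude 0.54849 rad/s.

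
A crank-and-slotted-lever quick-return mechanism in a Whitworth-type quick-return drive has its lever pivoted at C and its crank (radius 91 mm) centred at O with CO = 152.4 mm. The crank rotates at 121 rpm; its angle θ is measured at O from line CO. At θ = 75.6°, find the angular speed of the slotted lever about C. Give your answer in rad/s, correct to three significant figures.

3.87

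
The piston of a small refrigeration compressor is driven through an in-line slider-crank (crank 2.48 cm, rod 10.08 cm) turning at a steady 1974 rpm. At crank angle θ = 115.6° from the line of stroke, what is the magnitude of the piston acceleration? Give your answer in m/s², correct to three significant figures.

ω = 2π·1974/60 = 206.7 rad/s
x(θ) = r cosθ + √(L² − r² sin²θ); with ω constant, a = ω²·d²x/dθ².
d²x/dθ² = −r cosθ − r²(cos2θ)/√u − r⁴ sin²2θ/(4u^{3/2}),  u = L² − r² sin²θ = 0.00966043 m².
Substituting r = 0.0248 m, L = 0.1008 m, θ = 115.6°: d²x/dθ² = +0.014576 m.
a = ω²·d²x/dθ² = (206.7)²·(+0.014576) = +622.87 m/s²;  |a| = 622.87 m/s².

623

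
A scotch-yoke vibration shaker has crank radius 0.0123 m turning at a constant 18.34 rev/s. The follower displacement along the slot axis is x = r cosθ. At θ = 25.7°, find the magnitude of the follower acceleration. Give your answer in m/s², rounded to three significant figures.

147

ω = 115.2 rad/s (from 18.34 rev/s).
x = r cosθ ⇒ ẍ = −rω² cosθ (ω constant).
|a| = rω²|cosθ| = 0.0123·(115.2)²·|cos 25.7°| = 147.17 m/s².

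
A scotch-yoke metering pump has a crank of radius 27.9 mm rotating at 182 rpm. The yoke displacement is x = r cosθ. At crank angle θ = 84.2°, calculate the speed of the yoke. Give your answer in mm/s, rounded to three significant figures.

529

ω = 19.06 rad/s (from 182 rpm).
x = r cosθ ⇒ ẋ = −rω sinθ.
|v| = rω|sinθ| = 0.0279·19.06·|sin 84.2°| = 0.52902 m/s = 529.02 mm/s.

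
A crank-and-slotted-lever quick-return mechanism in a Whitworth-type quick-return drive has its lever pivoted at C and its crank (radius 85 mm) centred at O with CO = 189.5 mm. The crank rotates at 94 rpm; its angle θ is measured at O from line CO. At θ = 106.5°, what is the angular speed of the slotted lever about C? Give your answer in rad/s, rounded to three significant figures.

ω = 9.844 rad/s (from 94 rpm).
Crank pin A relative to C: A = (d + r cosθ, r sinθ); lever angle φ = atan2(r sinθ, d + r cosθ).
Differentiating tanφ: φ̇ = rω(d cosθ + r)/(d² + r² + 2dr cosθ).
d² + r² + 2dr cosθ = |CA|² = 0.0339857 m²;  d cosθ + r = +0.031179 m.
|ω_lever| = |0.085·9.844·+0.031179| / 0.0339857 = 0.76761 rad/s.

0.768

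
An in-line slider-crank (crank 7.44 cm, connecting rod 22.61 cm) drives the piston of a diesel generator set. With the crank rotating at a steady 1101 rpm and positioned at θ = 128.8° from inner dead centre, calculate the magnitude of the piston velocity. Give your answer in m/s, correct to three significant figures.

ω = 2π·1101/60 = 115.3 rad/s
For an in-line slider-crank, x = r cosθ + √(L² − r² sin²θ), so v = −rω sinθ·[1 + r cosθ/√(L² − r² sin²θ)].
With r = 0.0744 m, L = 0.2261 m, θ = 128.8°: √(L² − r² sin²θ) = 0.21854 m.
v = −0.0744·115.3·0.77934·[1 + 0.0744·-0.62660/0.21854] = -5.2591 m/s.
|v| = 5.2591 m/s.

5.26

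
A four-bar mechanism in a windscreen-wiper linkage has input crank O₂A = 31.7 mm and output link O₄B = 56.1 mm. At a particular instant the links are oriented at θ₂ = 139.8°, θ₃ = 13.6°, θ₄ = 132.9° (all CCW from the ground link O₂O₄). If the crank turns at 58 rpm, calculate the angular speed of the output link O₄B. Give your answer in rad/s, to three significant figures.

3.18

ω₂ = 6.074 rad/s (from 58 rpm).
Differentiating the loop-closure r₂e^{iθ₂}+r₃e^{iθ₃}=r₁+r₄e^{iθ₄} gives r₂ω₂e^{iθ₂}+r₃ω₃e^{iθ₃}=r₄ω₄e^{iθ₄}.
Eliminating the other unknown: ω₄ = r₂ω₂ sin(θ₂−θ₃) / [r₄ sin(θ₄−θ₃)].
Numerator sine = +0.80696; denominator sine = +0.87207.
Result = 0.0317·6.074·(+0.80696) / (0.0561·(+0.87207)) = +3.1758 rad/s; magnitude 3.1758 rad/s.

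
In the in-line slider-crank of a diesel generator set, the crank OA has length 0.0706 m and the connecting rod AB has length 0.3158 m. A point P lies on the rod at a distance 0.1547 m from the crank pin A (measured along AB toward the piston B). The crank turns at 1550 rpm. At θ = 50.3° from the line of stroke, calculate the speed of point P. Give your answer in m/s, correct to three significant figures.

10.2

ω = 162.3 rad/s.  Crank-pin speed |V_A| = rω = 11.459 m/s, perpendicular to OA.
Rod angle: sinφ = −(r/L) sinθ ⇒ φ = -9.904°; ω_rod = −rω cosθ/√(L²−r²sin²θ) = -23.53 rad/s.
V_P = V_A + ω_rod × AP, with AP = 0.1547 m along the rod.
Components: V_Px = −rω sinθ − a·ω_rod·sinφ = -9.443 m/s;  V_Py = rω cosθ + a·ω_rod·cosφ = +3.7341 m/s.
|V_P| = √(V_Px² + V_Py²) = 10.155 m/s.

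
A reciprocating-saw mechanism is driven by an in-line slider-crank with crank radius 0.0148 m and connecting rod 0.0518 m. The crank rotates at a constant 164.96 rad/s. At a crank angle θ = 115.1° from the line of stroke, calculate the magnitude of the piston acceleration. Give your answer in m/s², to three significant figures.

246

ω = 165 rad/s
x(θ) = r cosθ + √(L² − r² sin²θ); with ω constant, a = ω²·d²x/dθ².
d²x/dθ² = −r cosθ − r²(cos2θ)/√u − r⁴ sin²2θ/(4u^{3/2}),  u = L² − r² sin²θ = 0.00250362 m².
Substituting r = 0.0148 m, L = 0.0518 m, θ = 115.1°: d²x/dθ² = +0.0090238 m.
a = ω²·d²x/dθ² = (165)²·(+0.0090238) = +245.55 m/s²;  |a| = 245.55 m/s².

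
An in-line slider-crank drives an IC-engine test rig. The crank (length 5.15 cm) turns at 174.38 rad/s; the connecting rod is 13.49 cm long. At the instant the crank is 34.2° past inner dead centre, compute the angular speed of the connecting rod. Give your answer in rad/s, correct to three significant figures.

56.4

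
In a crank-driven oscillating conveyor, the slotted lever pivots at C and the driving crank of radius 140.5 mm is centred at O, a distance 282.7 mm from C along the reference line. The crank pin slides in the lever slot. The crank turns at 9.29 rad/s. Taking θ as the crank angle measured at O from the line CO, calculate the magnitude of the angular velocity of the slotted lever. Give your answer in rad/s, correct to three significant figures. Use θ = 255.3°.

ω = 9.29 rad/s
Crank pin A relative to C: A = (d + r cosθ, r sinθ); lever angle φ = atan2(r sinθ, d + r cosθ).
Differentiating tanφ: φ̇ = rω(d cosθ + r)/(d² + r² + 2dr cosθ).
d² + r² + 2dr cosθ = |CA|² = 0.0795013 m²;  d cosθ + r = +0.068763 m.
|ω_lever| = |0.1405·9.29·+0.068763| / 0.0795013 = 1.1289 rad/s.

1.13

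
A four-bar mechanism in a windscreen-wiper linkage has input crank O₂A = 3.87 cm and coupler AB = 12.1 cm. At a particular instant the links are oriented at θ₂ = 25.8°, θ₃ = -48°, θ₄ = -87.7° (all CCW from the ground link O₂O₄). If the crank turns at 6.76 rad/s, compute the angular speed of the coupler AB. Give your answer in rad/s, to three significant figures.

3.10

ω₂ = 6.76 rad/s
Differentiating the loop-closure r₂e^{iθ₂}+r₃e^{iθ₃}=r₁+r₄e^{iθ₄} gives r₂ω₂e^{iθ₂}+r₃ω₃e^{iθ₃}=r₄ω₄e^{iθ₄}.
Eliminating the other unknown: ω₃ = r₂ω₂ sin(θ₄−θ₂) / [r₃ sin(θ₃−θ₄)].
Numerator sine = -0.91706; denominator sine = +0.63877.
Result = 0.0387·6.76·(-0.91706) / (0.121·(+0.63877)) = -3.104 rad/s; magnitude 3.104 rad/s.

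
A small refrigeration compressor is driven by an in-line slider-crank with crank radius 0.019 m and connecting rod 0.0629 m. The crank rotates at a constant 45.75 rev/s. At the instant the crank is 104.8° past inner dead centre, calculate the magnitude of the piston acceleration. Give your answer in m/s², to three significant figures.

829

ω = 2π·45.8 = 287.5 rad/s
x(θ) = r cosθ + √(L² − r² sin²θ); with ω constant, a = ω²·d²x/dθ².
d²x/dθ² = −r cosθ − r²(cos2θ)/√u − r⁴ sin²2θ/(4u^{3/2}),  u = L² − r² sin²θ = 0.00361897 m².
Substituting r = 0.019 m, L = 0.0629 m, θ = 104.8°: d²x/dθ² = +0.010035 m.
a = ω²·d²x/dθ² = (287.5)²·(+0.010035) = +829.17 m/s²;  |a| = 829.17 m/s².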